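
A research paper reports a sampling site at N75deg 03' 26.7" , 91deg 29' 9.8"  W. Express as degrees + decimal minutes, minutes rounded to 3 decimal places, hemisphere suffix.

Lat: seconds/60 = 0.44500; minutes = 3 + 0.44500 = 3.44500
Longitude: 29 + 9.8/60 = 29.16333′

75° 3.445′ N, 91° 29.163′ W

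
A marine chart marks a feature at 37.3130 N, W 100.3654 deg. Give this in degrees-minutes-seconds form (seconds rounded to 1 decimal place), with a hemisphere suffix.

37°18′46.8″ N, 100°21′55.4″ W

φ: 0.313000 × 60 = 18.78000′ → 18′, remainder × 60 = 46.800″
Lon: whole degrees 100; 21.92400′ → 21′ and 55.440″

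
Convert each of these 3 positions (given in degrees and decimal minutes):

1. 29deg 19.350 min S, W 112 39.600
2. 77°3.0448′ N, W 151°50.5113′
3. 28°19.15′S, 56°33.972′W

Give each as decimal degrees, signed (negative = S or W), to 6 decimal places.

Point 1:
  Lat: 29 + 19.35/60 = 29.3225000
  hemisphere S, so the sign is −
  Lon: 39.6′ = 0.660000°; total 112.6600000
  hemisphere W, so the sign is −
Point 2:
  φ: 77 + 3.0448/60 = 77.0507467
  N → positive
  Lon: 50.5113′ = 0.841855°; total 151.8418550
  W ⇒ negate
Point 3:
  Lat: 28 + 19.15/60 = 28.3191667
  S ⇒ negate
  Lon: 33.972′ = 0.566200°; total 56.5662000
  W ⇒ negate

1. -29.322500, -112.660000
2. 77.050747, -151.841855
3. -28.319167, -56.566200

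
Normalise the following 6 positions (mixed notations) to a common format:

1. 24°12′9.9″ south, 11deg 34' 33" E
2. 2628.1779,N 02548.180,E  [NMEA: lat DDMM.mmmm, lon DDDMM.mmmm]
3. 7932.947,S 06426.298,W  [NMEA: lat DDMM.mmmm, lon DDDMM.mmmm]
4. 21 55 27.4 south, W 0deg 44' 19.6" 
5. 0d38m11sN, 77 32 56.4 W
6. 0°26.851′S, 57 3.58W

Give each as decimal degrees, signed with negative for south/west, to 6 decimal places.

Point 1:
  Lat: 24° + 12/60 + 9.9/3600 = 24 + 0.200000 + 0.002750 = 24.2027500
  S ⇒ negate
  Lon: 11° + 34/60 + 33/3600 = 11 + 0.566667 + 0.009167 = 11.5758333
  E → positive
Point 2:
  Lat: split at 2 digits → 26° and 28.1779′; 26 + 28.1779/60 = 26.4696317
  N ⇒ keep positive
  Longitude: degrees = first 3 digits = 25, minutes = 48.18; 25 + 48.18/60 = 25.8030000
  E → positive
Point 3:
  φ: split at 2 digits → 79° and 32.947′; 79 + 32.947/60 = 79.5491167
  hemisphere S, so the sign is −
  λ: degrees = first 3 digits = 64, minutes = 26.298; 64 + 26.298/60 = 64.4383000
  W ⇒ negate
Point 4:
  Latitude: 21 + 55/60 + 27.4/3600 = 21.9242778
  hemisphere S, so the sign is −
  Lon: 0° + 44/60 + 19.6/3600 = 0 + 0.733333 + 0.005444 = 0.7387778
  hemisphere W, so the sign is −
Point 5:
  Latitude: 0° + 38/60 + 11/3600 = 0 + 0.633333 + 0.003056 = 0.6363889
  N ⇒ keep positive
  Longitude: 77 + 32/60 + 56.4/3600 = 77.5490000
  W → negative
Point 6:
  φ: 0 + 26.851/60 = 0.4475167
  S → negative
  λ: 57 + 3.58/60 = 57.0596667
  W → negative

1. -24.202750, 11.575833
2. 26.469632, 25.803000
3. -79.549117, -64.438300
4. -21.924278, -0.738778
5. 0.636389, -77.549000
6. -0.447517, -57.059667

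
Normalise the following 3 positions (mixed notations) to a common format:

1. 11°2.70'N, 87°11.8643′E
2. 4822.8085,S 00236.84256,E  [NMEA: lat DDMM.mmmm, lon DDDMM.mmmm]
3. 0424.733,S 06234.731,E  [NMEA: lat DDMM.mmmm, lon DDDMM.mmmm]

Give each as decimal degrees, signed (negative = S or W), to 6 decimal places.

1. 11.045000, 87.197738
2. -48.380142, 2.614043
3. -4.412217, 62.578850

Point 1:
  Latitude: 11 + 2.7/60 = 11.0450000
  N → positive
  Lon: 87 + 11.8643/60 = 87.1977383
  E ⇒ keep positive
Point 2:
  Lat: degrees = first 2 digits = 48, minutes = 22.8085; 48 + 22.8085/60 = 48.3801417
  hemisphere S, so the sign is −
  λ: degrees = first 3 digits = 2, minutes = 36.84256; 2 + 36.84256/60 = 2.6140427
  E ⇒ keep positive
Point 3:
  φ: degrees = first 2 digits = 4, minutes = 24.733; 4 + 24.733/60 = 4.4122167
  hemisphere S, so the sign is −
  Longitude: split at 3 digits → 062° and 34.731′; 62 + 34.731/60 = 62.5788500
  E → positive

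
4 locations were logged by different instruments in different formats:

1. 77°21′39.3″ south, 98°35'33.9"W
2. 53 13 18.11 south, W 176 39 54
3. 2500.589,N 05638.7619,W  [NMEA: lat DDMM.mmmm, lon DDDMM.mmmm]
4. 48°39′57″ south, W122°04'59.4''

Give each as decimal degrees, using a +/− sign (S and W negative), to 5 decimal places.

1. -77.36092, -98.59275
2. -53.22170, -176.66500
3. 25.00982, -56.64603
4. -48.66583, -122.08317

Point 1:
  φ: 77 + 21/60 + 39.3/3600 = 77.360917
  S ⇒ negate
  Longitude: 35′ + 33.9″ = 35.56500′; 98 + 35.56500/60 = 98.592750
  W ⇒ negate
Point 2:
  Lat: 53° + 13/60 + 18.11/3600 = 53 + 0.216667 + 0.005031 = 53.221697
  S → negative
  λ: 176 + 39/60 + 54/3600 = 176.665000
  W → negative
Point 3:
  φ: degrees = first 2 digits = 25, minutes = 0.589; 25 + 0.589/60 = 25.009817
  N ⇒ keep positive
  Lon: split at 3 digits → 056° and 38.7619′; 56 + 38.7619/60 = 56.646032
  hemisphere W, so the sign is −
Point 4:
  Latitude: 39′ + 57″ = 39.95000′; 48 + 39.95000/60 = 48.665833
  S → negative
  Lon: 122° + 4/60 + 59.4/3600 = 122 + 0.066667 + 0.016500 = 122.083167
  W ⇒ negate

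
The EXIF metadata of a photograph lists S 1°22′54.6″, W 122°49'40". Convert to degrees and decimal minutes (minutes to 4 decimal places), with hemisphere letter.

Lat: seconds/60 = 0.91000; minutes = 22 + 0.91000 = 22.910000
λ: seconds/60 = 0.66667; minutes = 49 + 0.66667 = 49.666667

1° 22.9100′ S, 122° 49.6667′ W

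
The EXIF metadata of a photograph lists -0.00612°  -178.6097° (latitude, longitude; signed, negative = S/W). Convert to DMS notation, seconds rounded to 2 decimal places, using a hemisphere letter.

Latitude is negative → S; |value| = 0.006120
Latitude: whole degrees 0; 0.36720′ → 0′ and 22.0320″
Longitude is negative → W; |value| = 178.609700
λ: whole degrees 178; 36.58200′ → 36′ and 34.9200″

0°00′22.03″ S, 178°36′34.92″ W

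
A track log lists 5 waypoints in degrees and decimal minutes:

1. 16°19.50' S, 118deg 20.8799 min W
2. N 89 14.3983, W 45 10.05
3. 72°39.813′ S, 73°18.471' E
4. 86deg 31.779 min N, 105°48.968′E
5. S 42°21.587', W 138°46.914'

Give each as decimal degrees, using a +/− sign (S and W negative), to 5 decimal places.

Point 1:
  Latitude: 16 + 19.5/60 = 16.325000
  S → negative
  λ: 118 + 20.8799/60 = 118.347998
  W → negative
Point 2:
  φ: 89 + 14.3983/60 = 89.239972
  N ⇒ keep positive
  Longitude: 10.05′ = 0.167500°; total 45.167500
  W → negative
Point 3:
  Latitude: 39.813′ = 0.663550°; total 72.663550
  S ⇒ negate
  λ: 73 + 18.471/60 = 73.307850
  E → positive
Point 4:
  φ: 86 + 31.779/60 = 86.529650
  N → positive
  Lon: 105 + 48.968/60 = 105.816133
  E ⇒ keep positive
Point 5:
  Lat: 21.587′ = 0.359783°; total 42.359783
  S ⇒ negate
  Longitude: 46.914′ = 0.781900°; total 138.781900
  W ⇒ negate

1. -16.32500, -118.34800
2. 89.23997, -45.16750
3. -72.66355, 73.30785
4. 86.52965, 105.81613
5. -42.35978, -138.78190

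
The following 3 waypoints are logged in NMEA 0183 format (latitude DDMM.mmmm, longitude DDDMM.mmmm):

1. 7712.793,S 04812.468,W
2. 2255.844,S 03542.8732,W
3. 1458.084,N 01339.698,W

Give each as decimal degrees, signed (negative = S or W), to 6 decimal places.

1. -77.213217, -48.207800
2. -22.930733, -35.714553
3. 14.968067, -13.661633

Point 1:
  φ: degrees = first 2 digits = 77, minutes = 12.793; 77 + 12.793/60 = 77.2132167
  hemisphere S, so the sign is −
  Longitude: degrees = first 3 digits = 48, minutes = 12.468; 48 + 12.468/60 = 48.2078000
  W → negative
Point 2:
  Lat: split at 2 digits → 22° and 55.844′; 22 + 55.844/60 = 22.9307333
  hemisphere S, so the sign is −
  Longitude: degrees = first 3 digits = 35, minutes = 42.8732; 35 + 42.8732/60 = 35.7145533
  hemisphere W, so the sign is −
Point 3:
  Latitude: degrees = first 2 digits = 14, minutes = 58.084; 14 + 58.084/60 = 14.9680667
  N ⇒ keep positive
  Longitude: split at 3 digits → 013° and 39.698′; 13 + 39.698/60 = 13.6616333
  W ⇒ negate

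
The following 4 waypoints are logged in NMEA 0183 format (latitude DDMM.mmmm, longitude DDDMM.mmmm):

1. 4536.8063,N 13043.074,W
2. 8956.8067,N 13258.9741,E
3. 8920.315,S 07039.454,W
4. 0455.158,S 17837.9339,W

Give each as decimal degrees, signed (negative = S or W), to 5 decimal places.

Point 1:
  Latitude: split at 2 digits → 45° and 36.8063′; 45 + 36.8063/60 = 45.613438
  N → positive
  Lon: degrees = first 3 digits = 130, minutes = 43.074; 130 + 43.074/60 = 130.717900
  W ⇒ negate
Point 2:
  φ: split at 2 digits → 89° and 56.8067′; 89 + 56.8067/60 = 89.946778
  N ⇒ keep positive
  Lon: split at 3 digits → 132° and 58.9741′; 132 + 58.9741/60 = 132.982902
  E → positive
Point 3:
  φ: split at 2 digits → 89° and 20.315′; 89 + 20.315/60 = 89.338583
  S → negative
  Lon: degrees = first 3 digits = 70, minutes = 39.454; 70 + 39.454/60 = 70.657567
  W → negative
Point 4:
  Lat: split at 2 digits → 04° and 55.158′; 4 + 55.158/60 = 4.919300
  hemisphere S, so the sign is −
  λ: split at 3 digits → 178° and 37.9339′; 178 + 37.9339/60 = 178.632232
  W → negative

1. 45.61344, -130.71790
2. 89.94678, 132.98290
3. -89.33858, -70.65757
4. -4.91930, -178.63223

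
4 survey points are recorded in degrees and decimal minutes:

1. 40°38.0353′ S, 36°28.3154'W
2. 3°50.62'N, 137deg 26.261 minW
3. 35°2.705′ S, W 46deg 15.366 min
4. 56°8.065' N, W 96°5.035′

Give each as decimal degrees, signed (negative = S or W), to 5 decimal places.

1. -40.63392, -36.47192
2. 3.84367, -137.43768
3. -35.04508, -46.25610
4. 56.13442, -96.08392

Point 1:
  Lat: 38.0353′ = 0.633922°; total 40.633922
  hemisphere S, so the sign is −
  Lon: 36 + 28.3154/60 = 36.471923
  W → negative
Point 2:
  Latitude: 3 + 50.62/60 = 3.843667
  N ⇒ keep positive
  Longitude: 26.261′ = 0.437683°; total 137.437683
  W → negative
Point 3:
  Latitude: 2.705′ = 0.045083°; total 35.045083
  hemisphere S, so the sign is −
  λ: 46 + 15.366/60 = 46.256100
  hemisphere W, so the sign is −
Point 4:
  φ: 56 + 8.065/60 = 56.134417
  N ⇒ keep positive
  λ: 5.035′ = 0.083917°; total 96.083917
  W ⇒ negate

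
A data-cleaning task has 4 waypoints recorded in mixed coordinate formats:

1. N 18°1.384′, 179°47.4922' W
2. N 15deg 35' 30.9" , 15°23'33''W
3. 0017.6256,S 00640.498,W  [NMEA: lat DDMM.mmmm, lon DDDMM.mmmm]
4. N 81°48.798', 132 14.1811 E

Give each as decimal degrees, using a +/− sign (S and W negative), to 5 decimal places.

Point 1:
  Latitude: 1.384′ = 0.023067°; total 18.023067
  N → positive
  Longitude: 47.4922′ = 0.791537°; total 179.791537
  W → negative
Point 2:
  φ: 15° + 35/60 + 30.9/3600 = 15 + 0.583333 + 0.008583 = 15.591917
  N ⇒ keep positive
  Longitude: 15 + 23/60 + 33/3600 = 15.392500
  W ⇒ negate
Point 3:
  Lat: degrees = first 2 digits = 0, minutes = 17.6256; 0 + 17.6256/60 = 0.293760
  hemisphere S, so the sign is −
  Longitude: split at 3 digits → 006° and 40.498′; 6 + 40.498/60 = 6.674967
  W ⇒ negate
Point 4:
  Lat: 81 + 48.798/60 = 81.813300
  N → positive
  Longitude: 132 + 14.1811/60 = 132.236352
  E → positive

1. 18.02307, -179.79154
2. 15.59192, -15.39250
3. -0.29376, -6.67497
4. 81.81330, 132.23635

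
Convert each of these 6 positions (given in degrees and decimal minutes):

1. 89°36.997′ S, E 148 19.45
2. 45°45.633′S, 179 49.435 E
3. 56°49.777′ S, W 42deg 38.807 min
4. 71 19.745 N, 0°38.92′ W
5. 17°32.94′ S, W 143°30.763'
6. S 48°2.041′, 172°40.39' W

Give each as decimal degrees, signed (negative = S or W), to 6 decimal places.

Point 1:
  Latitude: 89 + 36.997/60 = 89.6166167
  S → negative
  Longitude: 148 + 19.45/60 = 148.3241667
  E ⇒ keep positive
Point 2:
  Lat: 45.633′ = 0.760550°; total 45.7605500
  hemisphere S, so the sign is −
  Longitude: 179 + 49.435/60 = 179.8239167
  E ⇒ keep positive
Point 3:
  φ: 49.777′ = 0.829617°; total 56.8296167
  hemisphere S, so the sign is −
  Lon: 38.807′ = 0.646783°; total 42.6467833
  hemisphere W, so the sign is −
Point 4:
  Lat: 71 + 19.745/60 = 71.3290833
  N → positive
  Lon: 0 + 38.92/60 = 0.6486667
  W ⇒ negate
Point 5:
  φ: 32.94′ = 0.549000°; total 17.5490000
  hemisphere S, so the sign is −
  Longitude: 143 + 30.763/60 = 143.5127167
  hemisphere W, so the sign is −
Point 6:
  Latitude: 48 + 2.041/60 = 48.0340167
  S ⇒ negate
  Lon: 40.39′ = 0.673167°; total 172.6731667
  hemisphere W, so the sign is −

1. -89.616617, 148.324167
2. -45.760550, 179.823917
3. -56.829617, -42.646783
4. 71.329083, -0.648667
5. -17.549000, -143.512717
6. -48.034017, -172.673167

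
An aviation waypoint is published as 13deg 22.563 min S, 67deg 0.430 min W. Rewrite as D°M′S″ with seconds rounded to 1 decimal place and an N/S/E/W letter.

Lat: fractional minutes 0.56300 × 60 = 33.780″
Lon: 0.43000′ → 0′ and 0.43000 × 60 = 25.800″

13°22′33.8″ S, 67°00′25.8″ W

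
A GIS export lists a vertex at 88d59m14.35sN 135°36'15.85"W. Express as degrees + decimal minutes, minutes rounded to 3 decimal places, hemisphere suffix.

88° 59.239′ N, 135° 36.264′ W

φ: seconds/60 = 0.23917; minutes = 59 + 0.23917 = 59.23917
Lon: seconds/60 = 0.26417; minutes = 36 + 0.26417 = 36.26417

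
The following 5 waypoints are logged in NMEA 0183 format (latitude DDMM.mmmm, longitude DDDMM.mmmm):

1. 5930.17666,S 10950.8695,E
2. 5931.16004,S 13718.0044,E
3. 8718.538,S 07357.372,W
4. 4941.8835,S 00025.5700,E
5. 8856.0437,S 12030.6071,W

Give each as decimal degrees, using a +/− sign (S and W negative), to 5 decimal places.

Point 1:
  Latitude: split at 2 digits → 59° and 30.17666′; 59 + 30.17666/60 = 59.502944
  hemisphere S, so the sign is −
  Longitude: degrees = first 3 digits = 109, minutes = 50.8695; 109 + 50.8695/60 = 109.847825
  E ⇒ keep positive
Point 2:
  Latitude: degrees = first 2 digits = 59, minutes = 31.16004; 59 + 31.16004/60 = 59.519334
  S ⇒ negate
  Lon: split at 3 digits → 137° and 18.0044′; 137 + 18.0044/60 = 137.300073
  E → positive
Point 3:
  φ: split at 2 digits → 87° and 18.538′; 87 + 18.538/60 = 87.308967
  hemisphere S, so the sign is −
  λ: degrees = first 3 digits = 73, minutes = 57.372; 73 + 57.372/60 = 73.956200
  W ⇒ negate
Point 4:
  φ: degrees = first 2 digits = 49, minutes = 41.8835; 49 + 41.8835/60 = 49.698058
  S ⇒ negate
  Lon: split at 3 digits → 000° and 25.57′; 0 + 25.57/60 = 0.426167
  E → positive
Point 5:
  Lat: degrees = first 2 digits = 88, minutes = 56.0437; 88 + 56.0437/60 = 88.934062
  S → negative
  Longitude: degrees = first 3 digits = 120, minutes = 30.6071; 120 + 30.6071/60 = 120.510118
  W → negative

1. -59.50294, 109.84783
2. -59.51933, 137.30007
3. -87.30897, -73.95620
4. -49.69806, 0.42617
5. -88.93406, -120.51012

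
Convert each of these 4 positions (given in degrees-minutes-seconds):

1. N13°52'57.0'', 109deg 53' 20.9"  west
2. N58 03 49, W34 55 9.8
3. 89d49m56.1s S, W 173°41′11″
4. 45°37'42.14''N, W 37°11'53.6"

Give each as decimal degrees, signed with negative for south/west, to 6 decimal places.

1. 13.882500, -109.889139
2. 58.063611, -34.919389
3. -89.832250, -173.686389
4. 45.628372, -37.198222

Point 1:
  Latitude: 13 + 52/60 + 57/3600 = 13.8825000
  N → positive
  λ: 109 + 53/60 + 20.9/3600 = 109.8891389
  W ⇒ negate
Point 2:
  Latitude: 58° + 3/60 + 49/3600 = 58 + 0.050000 + 0.013611 = 58.0636111
  N → positive
  Lon: 55′ + 9.8″ = 55.16333′; 34 + 55.16333/60 = 34.9193889
  hemisphere W, so the sign is −
Point 3:
  φ: 89 + 49/60 + 56.1/3600 = 89.8322500
  S → negative
  Longitude: 173° + 41/60 + 11/3600 = 173 + 0.683333 + 0.003056 = 173.6863889
  W → negative
Point 4:
  Lat: 37′ + 42.14″ = 37.70233′; 45 + 37.70233/60 = 45.6283722
  N ⇒ keep positive
  λ: 11′ + 53.6″ = 11.89333′; 37 + 11.89333/60 = 37.1982222
  W ⇒ negate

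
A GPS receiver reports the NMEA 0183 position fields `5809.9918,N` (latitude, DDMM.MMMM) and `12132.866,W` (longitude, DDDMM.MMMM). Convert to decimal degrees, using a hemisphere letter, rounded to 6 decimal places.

58.166530° N, 121.547767° W

Lat: split at 2 digits → 58° and 9.9918′; 58 + 9.9918/60 = 58.1665300
Longitude: degrees = first 3 digits = 121, minutes = 32.866; 121 + 32.866/60 = 121.5477667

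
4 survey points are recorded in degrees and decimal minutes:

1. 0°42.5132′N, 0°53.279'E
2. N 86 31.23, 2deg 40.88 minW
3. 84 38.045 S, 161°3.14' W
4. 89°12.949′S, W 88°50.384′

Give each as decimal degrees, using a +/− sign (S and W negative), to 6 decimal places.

1. 0.708553, 0.887983
2. 86.520500, -2.681333
3. -84.634083, -161.052333
4. -89.215817, -88.839733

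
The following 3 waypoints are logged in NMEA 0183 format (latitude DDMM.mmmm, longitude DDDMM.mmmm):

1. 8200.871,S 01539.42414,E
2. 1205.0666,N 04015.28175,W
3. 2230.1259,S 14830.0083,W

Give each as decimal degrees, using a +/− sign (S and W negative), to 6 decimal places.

Point 1:
  Lat: degrees = first 2 digits = 82, minutes = 0.871; 82 + 0.871/60 = 82.0145167
  S → negative
  Lon: degrees = first 3 digits = 15, minutes = 39.42414; 15 + 39.42414/60 = 15.6570690
  E ⇒ keep positive
Point 2:
  Lat: split at 2 digits → 12° and 5.0666′; 12 + 5.0666/60 = 12.0844433
  N ⇒ keep positive
  λ: degrees = first 3 digits = 40, minutes = 15.28175; 40 + 15.28175/60 = 40.2546958
  hemisphere W, so the sign is −
Point 3:
  Lat: degrees = first 2 digits = 22, minutes = 30.1259; 22 + 30.1259/60 = 22.5020983
  S → negative
  Longitude: split at 3 digits → 148° and 30.0083′; 148 + 30.0083/60 = 148.5001383
  W → negative

1. -82.014517, 15.657069
2. 12.084443, -40.254696
3. -22.502098, -148.500138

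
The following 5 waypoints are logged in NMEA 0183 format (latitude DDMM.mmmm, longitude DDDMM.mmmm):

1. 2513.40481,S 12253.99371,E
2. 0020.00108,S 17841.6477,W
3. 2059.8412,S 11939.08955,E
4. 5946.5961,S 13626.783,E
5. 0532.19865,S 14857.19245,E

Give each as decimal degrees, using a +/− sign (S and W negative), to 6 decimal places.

Point 1:
  Lat: degrees = first 2 digits = 25, minutes = 13.40481; 25 + 13.40481/60 = 25.2234135
  S ⇒ negate
  Lon: degrees = first 3 digits = 122, minutes = 53.99371; 122 + 53.99371/60 = 122.8998952
  E → positive
Point 2:
  φ: split at 2 digits → 00° and 20.00108′; 0 + 20.00108/60 = 0.3333513
  S ⇒ negate
  λ: degrees = first 3 digits = 178, minutes = 41.6477; 178 + 41.6477/60 = 178.6941283
  hemisphere W, so the sign is −
Point 3:
  Latitude: degrees = first 2 digits = 20, minutes = 59.8412; 20 + 59.8412/60 = 20.9973533
  S ⇒ negate
  Longitude: split at 3 digits → 119° and 39.08955′; 119 + 39.08955/60 = 119.6514925
  E ⇒ keep positive
Point 4:
  Lat: split at 2 digits → 59° and 46.5961′; 59 + 46.5961/60 = 59.7766017
  S → negative
  Longitude: degrees = first 3 digits = 136, minutes = 26.783; 136 + 26.783/60 = 136.4463833
  E → positive
Point 5:
  φ: degrees = first 2 digits = 5, minutes = 32.19865; 5 + 32.19865/60 = 5.5366442
  S ⇒ negate
  Longitude: split at 3 digits → 148° and 57.19245′; 148 + 57.19245/60 = 148.9532075
  E ⇒ keep positive

1. -25.223414, 122.899895
2. -0.333351, -178.694128
3. -20.997353, 119.651493
4. -59.776602, 136.446383
5. -5.536644, 148.953208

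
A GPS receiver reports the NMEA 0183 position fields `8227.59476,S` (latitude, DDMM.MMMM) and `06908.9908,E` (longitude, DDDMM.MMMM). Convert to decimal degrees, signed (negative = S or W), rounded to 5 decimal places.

-82.45991, 69.14985

φ: degrees = first 2 digits = 82, minutes = 27.59476; 82 + 27.59476/60 = 82.459913
S → negative
Longitude: split at 3 digits → 069° and 8.9908′; 69 + 8.9908/60 = 69.149847
E ⇒ keep positive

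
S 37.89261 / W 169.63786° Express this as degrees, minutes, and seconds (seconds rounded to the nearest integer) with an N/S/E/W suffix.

37°53′33″ S, 169°38′16″ W

Latitude: whole degrees 37; 53.55660′ → 53′ and 33.40″
λ: 0.637860 × 60 = 38.27160′ → 38′, remainder × 60 = 16.30″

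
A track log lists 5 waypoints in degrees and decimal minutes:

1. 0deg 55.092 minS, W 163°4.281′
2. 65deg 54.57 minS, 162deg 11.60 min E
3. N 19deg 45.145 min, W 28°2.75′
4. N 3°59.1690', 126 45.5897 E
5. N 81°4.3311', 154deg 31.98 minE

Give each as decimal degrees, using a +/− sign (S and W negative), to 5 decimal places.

1. -0.91820, -163.07135
2. -65.90950, 162.19333
3. 19.75242, -28.04583
4. 3.98615, 126.75983
5. 81.07219, 154.53300

Point 1:
  Lat: 55.092′ = 0.918200°; total 0.918200
  S → negative
  λ: 4.281′ = 0.071350°; total 163.071350
  hemisphere W, so the sign is −
Point 2:
  Lat: 54.57′ = 0.909500°; total 65.909500
  S ⇒ negate
  Lon: 11.6′ = 0.193333°; total 162.193333
  E ⇒ keep positive
Point 3:
  φ: 45.145′ = 0.752417°; total 19.752417
  N ⇒ keep positive
  Longitude: 28 + 2.75/60 = 28.045833
  W ⇒ negate
Point 4:
  φ: 59.169′ = 0.986150°; total 3.986150
  N ⇒ keep positive
  Longitude: 126 + 45.5897/60 = 126.759828
  E ⇒ keep positive
Point 5:
  φ: 4.3311′ = 0.072185°; total 81.072185
  N → positive
  Lon: 31.98′ = 0.533000°; total 154.533000
  E ⇒ keep positive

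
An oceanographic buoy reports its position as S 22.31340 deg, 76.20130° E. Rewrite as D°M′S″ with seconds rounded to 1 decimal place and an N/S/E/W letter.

22°18′48.2″ S, 76°12′4.7″ E

Lat: 0.313400° → 18.80400′; 0.80400 × 60 = 48.240″
Longitude: 0.201300° → 12.07800′; 0.07800 × 60 = 4.680″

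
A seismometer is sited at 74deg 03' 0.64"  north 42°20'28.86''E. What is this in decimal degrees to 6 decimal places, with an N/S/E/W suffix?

74.050178° N, 42.341350° E

Lat: 74° + 3/60 + 0.64/3600 = 74 + 0.050000 + 0.000178 = 74.0501778
λ: 20′ + 28.86″ = 20.48100′; 42 + 20.48100/60 = 42.3413500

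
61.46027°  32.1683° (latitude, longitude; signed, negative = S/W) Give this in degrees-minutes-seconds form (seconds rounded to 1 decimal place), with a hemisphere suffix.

61°27′37.0″ N, 32°10′5.9″ E

φ: 0.460270° → 27.61620′; 0.61620 × 60 = 36.972″
Longitude: 0.168300° → 10.09800′; 0.09800 × 60 = 5.880″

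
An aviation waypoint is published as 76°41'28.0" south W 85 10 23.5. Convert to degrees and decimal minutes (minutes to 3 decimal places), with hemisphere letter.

φ: seconds/60 = 0.46667; minutes = 41 + 0.46667 = 41.46667
Lon: 10 + 23.5/60 = 10.39167′

76° 41.467′ S, 85° 10.392′ W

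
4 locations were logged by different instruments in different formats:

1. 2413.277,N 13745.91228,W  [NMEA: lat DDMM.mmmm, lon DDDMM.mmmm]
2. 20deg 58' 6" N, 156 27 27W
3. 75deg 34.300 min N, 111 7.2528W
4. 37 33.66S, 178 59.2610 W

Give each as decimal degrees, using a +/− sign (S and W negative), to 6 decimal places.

1. 24.221283, -137.765205
2. 20.968333, -156.457500
3. 75.571667, -111.120880
4. -37.561000, -178.987683

Point 1:
  Latitude: split at 2 digits → 24° and 13.277′; 24 + 13.277/60 = 24.2212833
  N ⇒ keep positive
  Lon: split at 3 digits → 137° and 45.91228′; 137 + 45.91228/60 = 137.7652047
  W → negative
Point 2:
  Latitude: 20° + 58/60 + 6/3600 = 20 + 0.966667 + 0.001667 = 20.9683333
  N → positive
  Longitude: 156 + 27/60 + 27/3600 = 156.4575000
  hemisphere W, so the sign is −
Point 3:
  Lat: 75 + 34.3/60 = 75.5716667
  N → positive
  λ: 7.2528′ = 0.120880°; total 111.1208800
  W ⇒ negate
Point 4:
  φ: 33.66′ = 0.561000°; total 37.5610000
  S → negative
  Lon: 178 + 59.261/60 = 178.9876833
  hemisphere W, so the sign is −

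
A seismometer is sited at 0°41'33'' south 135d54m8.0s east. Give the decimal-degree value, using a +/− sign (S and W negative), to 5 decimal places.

Latitude: 41′ + 33″ = 41.55000′; 0 + 41.55000/60 = 0.692500
S → negative
Longitude: 135 + 54/60 + 8/3600 = 135.902222
E → positive

-0.69250, 135.90222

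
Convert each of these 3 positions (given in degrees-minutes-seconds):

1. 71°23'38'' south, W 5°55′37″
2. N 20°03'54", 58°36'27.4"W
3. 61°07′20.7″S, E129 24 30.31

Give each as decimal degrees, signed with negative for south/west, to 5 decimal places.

Point 1:
  Latitude: 71° + 23/60 + 38/3600 = 71 + 0.383333 + 0.010556 = 71.393889
  hemisphere S, so the sign is −
  Longitude: 5 + 55/60 + 37/3600 = 5.926944
  hemisphere W, so the sign is −
Point 2:
  Lat: 20 + 3/60 + 54/3600 = 20.065000
  N → positive
  Lon: 58 + 36/60 + 27.4/3600 = 58.607611
  W → negative
Point 3:
  Lat: 7′ + 20.7″ = 7.34500′; 61 + 7.34500/60 = 61.122417
  S → negative
  Longitude: 129° + 24/60 + 30.31/3600 = 129 + 0.400000 + 0.008419 = 129.408419
  E ⇒ keep positive

1. -71.39389, -5.92694
2. 20.06500, -58.60761
3. -61.12242, 129.40842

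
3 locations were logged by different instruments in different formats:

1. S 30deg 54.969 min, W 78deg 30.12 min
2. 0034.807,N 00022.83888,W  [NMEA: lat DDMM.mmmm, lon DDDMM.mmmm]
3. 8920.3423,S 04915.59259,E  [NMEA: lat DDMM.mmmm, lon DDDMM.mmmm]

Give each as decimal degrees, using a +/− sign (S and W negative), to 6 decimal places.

Point 1:
  φ: 30 + 54.969/60 = 30.9161500
  S → negative
  Longitude: 30.12′ = 0.502000°; total 78.5020000
  W ⇒ negate
Point 2:
  φ: degrees = first 2 digits = 0, minutes = 34.807; 0 + 34.807/60 = 0.5801167
  N ⇒ keep positive
  λ: degrees = first 3 digits = 0, minutes = 22.83888; 0 + 22.83888/60 = 0.3806480
  W → negative
Point 3:
  Latitude: split at 2 digits → 89° and 20.3423′; 89 + 20.3423/60 = 89.3390383
  hemisphere S, so the sign is −
  Longitude: split at 3 digits → 049° and 15.59259′; 49 + 15.59259/60 = 49.2598765
  E → positive

1. -30.916150, -78.502000
2. 0.580117, -0.380648
3. -89.339038, 49.259877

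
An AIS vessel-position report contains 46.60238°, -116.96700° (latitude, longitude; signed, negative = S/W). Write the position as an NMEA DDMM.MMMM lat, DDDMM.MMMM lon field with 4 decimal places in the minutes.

Latitude: fractional part 0.602380 → 36.142800 minutes
Longitude is negative → W; |value| = 116.967000
Longitude: minutes = (116.967000 − 116) × 60 = 58.020000

4636.1428,N / 11658.0200,W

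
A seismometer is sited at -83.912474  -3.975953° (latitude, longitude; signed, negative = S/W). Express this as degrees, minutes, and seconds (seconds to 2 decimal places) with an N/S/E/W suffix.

Latitude is negative → S; |value| = 83.912474
φ: whole degrees 83; 54.74844′ → 54′ and 44.9064″
Longitude is negative → W; |value| = 3.975953
Longitude: whole degrees 3; 58.55718′ → 58′ and 33.4308″

83°54′44.91″ S, 3°58′33.43″ W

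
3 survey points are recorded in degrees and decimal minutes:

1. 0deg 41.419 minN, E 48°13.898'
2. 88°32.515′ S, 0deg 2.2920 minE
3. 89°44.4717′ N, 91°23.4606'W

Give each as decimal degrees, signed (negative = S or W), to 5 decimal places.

Point 1:
  Latitude: 41.419′ = 0.690317°; total 0.690317
  N ⇒ keep positive
  Lon: 13.898′ = 0.231633°; total 48.231633
  E → positive
Point 2:
  Latitude: 88 + 32.515/60 = 88.541917
  hemisphere S, so the sign is −
  λ: 2.292′ = 0.038200°; total 0.038200
  E ⇒ keep positive
Point 3:
  Latitude: 89 + 44.4717/60 = 89.741195
  N ⇒ keep positive
  Longitude: 23.4606′ = 0.391010°; total 91.391010
  W → negative

1. 0.69032, 48.23163
2. -88.54192, 0.03820
3. 89.74120, -91.39101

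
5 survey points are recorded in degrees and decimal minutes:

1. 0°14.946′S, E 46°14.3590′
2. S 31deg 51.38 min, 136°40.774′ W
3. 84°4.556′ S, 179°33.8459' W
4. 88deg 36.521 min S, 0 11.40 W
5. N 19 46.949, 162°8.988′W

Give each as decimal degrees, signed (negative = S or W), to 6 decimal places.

1. -0.249100, 46.239317
2. -31.856333, -136.679567
3. -84.075933, -179.564098
4. -88.608683, -0.190000
5. 19.782483, -162.149800

Point 1:
  Latitude: 14.946′ = 0.249100°; total 0.2491000
  hemisphere S, so the sign is −
  λ: 14.359′ = 0.239317°; total 46.2393167
  E ⇒ keep positive
Point 2:
  φ: 51.38′ = 0.856333°; total 31.8563333
  S ⇒ negate
  λ: 136 + 40.774/60 = 136.6795667
  W → negative
Point 3:
  Lat: 84 + 4.556/60 = 84.0759333
  S → negative
  Longitude: 179 + 33.8459/60 = 179.5640983
  hemisphere W, so the sign is −
Point 4:
  Lat: 36.521′ = 0.608683°; total 88.6086833
  hemisphere S, so the sign is −
  Lon: 0 + 11.4/60 = 0.1900000
  W ⇒ negate
Point 5:
  φ: 46.949′ = 0.782483°; total 19.7824833
  N ⇒ keep positive
  Longitude: 162 + 8.988/60 = 162.1498000
  hemisphere W, so the sign is −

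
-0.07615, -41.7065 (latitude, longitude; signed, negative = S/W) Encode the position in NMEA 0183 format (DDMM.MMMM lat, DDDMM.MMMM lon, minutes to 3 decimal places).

Latitude is negative → S; |value| = 0.076150
Lat: 0° + 0.076150 × 60 = 0° 4.56900′
Longitude is negative → W; |value| = 41.706500
λ: 41° + 0.706500 × 60 = 41° 42.39000′

0004.569,S / 04142.390,W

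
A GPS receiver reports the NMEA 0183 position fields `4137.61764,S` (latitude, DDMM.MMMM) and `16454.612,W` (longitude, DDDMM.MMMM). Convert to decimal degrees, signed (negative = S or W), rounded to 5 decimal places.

Lat: degrees = first 2 digits = 41, minutes = 37.61764; 41 + 37.61764/60 = 41.626961
S ⇒ negate
Lon: split at 3 digits → 164° and 54.612′; 164 + 54.612/60 = 164.910200
W → negative

-41.62696, -164.91020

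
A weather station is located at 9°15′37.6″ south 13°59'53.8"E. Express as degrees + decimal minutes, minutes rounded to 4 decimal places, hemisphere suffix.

9° 15.6267′ S, 13° 59.8967′ E

Latitude: 15 + 37.6/60 = 15.626667′
λ: 59 + 53.8/60 = 59.896667′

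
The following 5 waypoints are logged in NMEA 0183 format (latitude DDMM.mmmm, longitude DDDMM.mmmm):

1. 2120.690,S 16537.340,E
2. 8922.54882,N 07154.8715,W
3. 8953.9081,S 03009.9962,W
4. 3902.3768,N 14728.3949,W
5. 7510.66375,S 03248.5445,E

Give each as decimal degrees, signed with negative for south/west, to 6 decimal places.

1. -21.344833, 165.622333
2. 89.375814, -71.914525
3. -89.898468, -30.166603
4. 39.039613, -147.473248
5. -75.177729, 32.809075

Point 1:
  Lat: degrees = first 2 digits = 21, minutes = 20.69; 21 + 20.69/60 = 21.3448333
  hemisphere S, so the sign is −
  λ: degrees = first 3 digits = 165, minutes = 37.34; 165 + 37.34/60 = 165.6223333
  E → positive
Point 2:
  Latitude: degrees = first 2 digits = 89, minutes = 22.54882; 89 + 22.54882/60 = 89.3758137
  N → positive
  λ: split at 3 digits → 071° and 54.8715′; 71 + 54.8715/60 = 71.9145250
  W → negative
Point 3:
  Lat: degrees = first 2 digits = 89, minutes = 53.9081; 89 + 53.9081/60 = 89.8984683
  S → negative
  Lon: split at 3 digits → 030° and 9.9962′; 30 + 9.9962/60 = 30.1666033
  W → negative
Point 4:
  Lat: split at 2 digits → 39° and 2.3768′; 39 + 2.3768/60 = 39.0396133
  N → positive
  Lon: degrees = first 3 digits = 147, minutes = 28.3949; 147 + 28.3949/60 = 147.4732483
  hemisphere W, so the sign is −
Point 5:
  φ: degrees = first 2 digits = 75, minutes = 10.66375; 75 + 10.66375/60 = 75.1777292
  S → negative
  λ: degrees = first 3 digits = 32, minutes = 48.5445; 32 + 48.5445/60 = 32.8090750
  E → positive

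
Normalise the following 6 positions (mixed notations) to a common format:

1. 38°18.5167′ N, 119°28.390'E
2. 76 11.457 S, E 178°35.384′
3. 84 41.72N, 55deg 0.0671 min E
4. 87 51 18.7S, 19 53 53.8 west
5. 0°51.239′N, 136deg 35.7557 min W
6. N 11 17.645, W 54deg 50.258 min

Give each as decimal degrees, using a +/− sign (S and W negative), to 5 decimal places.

1. 38.30861, 119.47317
2. -76.19095, 178.58973
3. 84.69533, 55.00112
4. -87.85519, -19.89828
5. 0.85398, -136.59593
6. 11.29408, -54.83763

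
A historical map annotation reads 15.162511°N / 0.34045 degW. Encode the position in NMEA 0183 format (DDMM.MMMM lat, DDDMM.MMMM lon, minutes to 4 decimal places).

1509.7507,N / 00020.4270,W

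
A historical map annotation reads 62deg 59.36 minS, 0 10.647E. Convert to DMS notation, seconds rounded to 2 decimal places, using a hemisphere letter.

φ: fractional minutes 0.36000 × 60 = 21.6000″
Lon: 10.64700′ → 10′ and 0.64700 × 60 = 38.8200″

62°59′21.60″ S, 0°10′38.82″ E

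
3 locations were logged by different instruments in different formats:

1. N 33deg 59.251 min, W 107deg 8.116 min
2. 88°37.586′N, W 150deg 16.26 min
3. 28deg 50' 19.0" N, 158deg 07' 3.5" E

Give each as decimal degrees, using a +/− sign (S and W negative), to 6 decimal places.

Point 1:
  φ: 59.251′ = 0.987517°; total 33.9875167
  N ⇒ keep positive
  Longitude: 107 + 8.116/60 = 107.1352667
  W ⇒ negate
Point 2:
  Lat: 37.586′ = 0.626433°; total 88.6264333
  N ⇒ keep positive
  Longitude: 16.26′ = 0.271000°; total 150.2710000
  W ⇒ negate
Point 3:
  φ: 28 + 50/60 + 19/3600 = 28.8386111
  N ⇒ keep positive
  λ: 158° + 7/60 + 3.5/3600 = 158 + 0.116667 + 0.000972 = 158.1176389
  E ⇒ keep positive

1. 33.987517, -107.135267
2. 88.626433, -150.271000
3. 28.838611, 158.117639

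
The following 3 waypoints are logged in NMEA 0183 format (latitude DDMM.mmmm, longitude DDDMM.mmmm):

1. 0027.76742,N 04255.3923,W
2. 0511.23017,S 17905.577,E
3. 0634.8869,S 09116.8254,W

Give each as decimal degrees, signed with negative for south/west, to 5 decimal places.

Point 1:
  Latitude: split at 2 digits → 00° and 27.76742′; 0 + 27.76742/60 = 0.462790
  N ⇒ keep positive
  Lon: split at 3 digits → 042° and 55.3923′; 42 + 55.3923/60 = 42.923205
  hemisphere W, so the sign is −
Point 2:
  Latitude: degrees = first 2 digits = 5, minutes = 11.23017; 5 + 11.23017/60 = 5.187170
  hemisphere S, so the sign is −
  λ: split at 3 digits → 179° and 5.577′; 179 + 5.577/60 = 179.092950
  E → positive
Point 3:
  φ: split at 2 digits → 06° and 34.8869′; 6 + 34.8869/60 = 6.581448
  S ⇒ negate
  Lon: degrees = first 3 digits = 91, minutes = 16.8254; 91 + 16.8254/60 = 91.280423
  hemisphere W, so the sign is −

1. 0.46279, -42.92321
2. -5.18717, 179.09295
3. -6.58145, -91.28042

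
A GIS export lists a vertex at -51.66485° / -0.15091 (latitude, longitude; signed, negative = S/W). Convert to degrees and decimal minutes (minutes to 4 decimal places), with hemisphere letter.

Latitude is negative → S; |value| = 51.664850
Lat: fractional part 0.664850 → 39.891000 minutes
Longitude is negative → W; |value| = 0.150910
Lon: fractional part 0.150910 → 9.054600 minutes

51° 39.8910′ S, 0° 9.0546′ W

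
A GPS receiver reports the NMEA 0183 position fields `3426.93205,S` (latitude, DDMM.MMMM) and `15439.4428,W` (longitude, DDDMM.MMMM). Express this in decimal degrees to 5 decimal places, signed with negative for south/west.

Latitude: split at 2 digits → 34° and 26.93205′; 34 + 26.93205/60 = 34.448868
S → negative
λ: split at 3 digits → 154° and 39.4428′; 154 + 39.4428/60 = 154.657380
W ⇒ negate

-34.44887, -154.65738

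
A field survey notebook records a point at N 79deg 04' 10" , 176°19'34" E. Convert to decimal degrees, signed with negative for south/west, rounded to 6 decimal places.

79.069444, 176.326111

φ: 79 + 4/60 + 10/3600 = 79.0694444
N ⇒ keep positive
Longitude: 176 + 19/60 + 34/3600 = 176.3261111
E → positive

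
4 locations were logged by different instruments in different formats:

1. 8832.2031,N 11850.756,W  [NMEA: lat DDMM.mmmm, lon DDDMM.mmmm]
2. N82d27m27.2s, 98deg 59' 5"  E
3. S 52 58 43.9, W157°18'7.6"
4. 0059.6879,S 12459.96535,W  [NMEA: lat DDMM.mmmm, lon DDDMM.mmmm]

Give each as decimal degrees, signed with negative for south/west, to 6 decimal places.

1. 88.536718, -118.845933
2. 82.457556, 98.984722
3. -52.978861, -157.302111
4. -0.994798, -124.999423

Point 1:
  Lat: degrees = first 2 digits = 88, minutes = 32.2031; 88 + 32.2031/60 = 88.5367183
  N → positive
  Lon: degrees = first 3 digits = 118, minutes = 50.756; 118 + 50.756/60 = 118.8459333
  hemisphere W, so the sign is −
Point 2:
  Latitude: 82° + 27/60 + 27.2/3600 = 82 + 0.450000 + 0.007556 = 82.4575556
  N ⇒ keep positive
  λ: 98° + 59/60 + 5/3600 = 98 + 0.983333 + 0.001389 = 98.9847222
  E → positive
Point 3:
  Latitude: 58′ + 43.9″ = 58.73167′; 52 + 58.73167/60 = 52.9788611
  S → negative
  λ: 157 + 18/60 + 7.6/3600 = 157.3021111
  hemisphere W, so the sign is −
Point 4:
  φ: degrees = first 2 digits = 0, minutes = 59.6879; 0 + 59.6879/60 = 0.9947983
  S → negative
  Longitude: degrees = first 3 digits = 124, minutes = 59.96535; 124 + 59.96535/60 = 124.9994225
  hemisphere W, so the sign is −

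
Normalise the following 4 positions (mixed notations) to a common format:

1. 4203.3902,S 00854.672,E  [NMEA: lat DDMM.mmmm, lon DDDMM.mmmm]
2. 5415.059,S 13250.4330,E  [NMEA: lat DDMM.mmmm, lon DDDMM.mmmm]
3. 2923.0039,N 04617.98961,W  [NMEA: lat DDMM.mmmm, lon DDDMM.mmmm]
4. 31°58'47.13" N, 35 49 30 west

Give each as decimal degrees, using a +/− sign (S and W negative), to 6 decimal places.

1. -42.056503, 8.911200
2. -54.250983, 132.840550
3. 29.383398, -46.299827
4. 31.979758, -35.825000

Point 1:
  Latitude: split at 2 digits → 42° and 3.3902′; 42 + 3.3902/60 = 42.0565033
  S → negative
  λ: degrees = first 3 digits = 8, minutes = 54.672; 8 + 54.672/60 = 8.9112000
  E → positive
Point 2:
  φ: degrees = first 2 digits = 54, minutes = 15.059; 54 + 15.059/60 = 54.2509833
  hemisphere S, so the sign is −
  Longitude: split at 3 digits → 132° and 50.433′; 132 + 50.433/60 = 132.8405500
  E ⇒ keep positive
Point 3:
  φ: split at 2 digits → 29° and 23.0039′; 29 + 23.0039/60 = 29.3833983
  N → positive
  Lon: split at 3 digits → 046° and 17.98961′; 46 + 17.98961/60 = 46.2998268
  hemisphere W, so the sign is −
Point 4:
  Latitude: 58′ + 47.13″ = 58.78550′; 31 + 58.78550/60 = 31.9797583
  N ⇒ keep positive
  λ: 35 + 49/60 + 30/3600 = 35.8250000
  W → negative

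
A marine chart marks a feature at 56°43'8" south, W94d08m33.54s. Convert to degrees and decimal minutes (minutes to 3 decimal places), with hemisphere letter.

Latitude: 43 + 8/60 = 43.13333′
Lon: seconds/60 = 0.55900; minutes = 8 + 0.55900 = 8.55900

56° 43.133′ S, 94° 8.559′ W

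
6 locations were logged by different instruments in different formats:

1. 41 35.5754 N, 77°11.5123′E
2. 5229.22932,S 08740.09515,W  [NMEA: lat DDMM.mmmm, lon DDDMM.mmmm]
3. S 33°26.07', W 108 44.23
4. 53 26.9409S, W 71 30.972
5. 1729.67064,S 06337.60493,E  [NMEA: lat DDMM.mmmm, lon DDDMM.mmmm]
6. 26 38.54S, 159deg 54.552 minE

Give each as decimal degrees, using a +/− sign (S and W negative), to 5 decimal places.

1. 41.59292, 77.19187
2. -52.48716, -87.66825
3. -33.43450, -108.73717
4. -53.44902, -71.51620
5. -17.49451, 63.62675
6. -26.64233, 159.90920

Point 1:
  Latitude: 35.5754′ = 0.592923°; total 41.592923
  N → positive
  Longitude: 77 + 11.5123/60 = 77.191872
  E → positive
Point 2:
  Lat: degrees = first 2 digits = 52, minutes = 29.22932; 52 + 29.22932/60 = 52.487155
  S ⇒ negate
  Lon: split at 3 digits → 087° and 40.09515′; 87 + 40.09515/60 = 87.668253
  hemisphere W, so the sign is −
Point 3:
  φ: 33 + 26.07/60 = 33.434500
  S → negative
  Lon: 44.23′ = 0.737167°; total 108.737167
  W ⇒ negate
Point 4:
  φ: 26.9409′ = 0.449015°; total 53.449015
  hemisphere S, so the sign is −
  λ: 71 + 30.972/60 = 71.516200
  hemisphere W, so the sign is −
Point 5:
  Lat: degrees = first 2 digits = 17, minutes = 29.67064; 17 + 29.67064/60 = 17.494511
  S ⇒ negate
  Lon: degrees = first 3 digits = 63, minutes = 37.60493; 63 + 37.60493/60 = 63.626749
  E → positive
Point 6:
  Lat: 26 + 38.54/60 = 26.642333
  hemisphere S, so the sign is −
  λ: 54.552′ = 0.909200°; total 159.909200
  E → positive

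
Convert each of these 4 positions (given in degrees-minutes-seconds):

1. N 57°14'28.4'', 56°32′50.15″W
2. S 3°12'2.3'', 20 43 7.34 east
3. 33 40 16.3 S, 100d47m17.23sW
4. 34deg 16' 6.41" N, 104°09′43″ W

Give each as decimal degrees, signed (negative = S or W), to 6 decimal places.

Point 1:
  Latitude: 57 + 14/60 + 28.4/3600 = 57.2412222
  N ⇒ keep positive
  Lon: 32′ + 50.15″ = 32.83583′; 56 + 32.83583/60 = 56.5472639
  hemisphere W, so the sign is −
Point 2:
  Latitude: 3° + 12/60 + 2.3/3600 = 3 + 0.200000 + 0.000639 = 3.2006389
  hemisphere S, so the sign is −
  Lon: 43′ + 7.34″ = 43.12233′; 20 + 43.12233/60 = 20.7187056
  E → positive
Point 3:
  φ: 33 + 40/60 + 16.3/3600 = 33.6711944
  hemisphere S, so the sign is −
  Longitude: 100° + 47/60 + 17.23/3600 = 100 + 0.783333 + 0.004786 = 100.7881194
  W → negative
Point 4:
  φ: 16′ + 6.41″ = 16.10683′; 34 + 16.10683/60 = 34.2684472
  N → positive
  Lon: 9′ + 43″ = 9.71667′; 104 + 9.71667/60 = 104.1619444
  hemisphere W, so the sign is −

1. 57.241222, -56.547264
2. -3.200639, 20.718706
3. -33.671194, -100.788119
4. 34.268447, -104.161944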